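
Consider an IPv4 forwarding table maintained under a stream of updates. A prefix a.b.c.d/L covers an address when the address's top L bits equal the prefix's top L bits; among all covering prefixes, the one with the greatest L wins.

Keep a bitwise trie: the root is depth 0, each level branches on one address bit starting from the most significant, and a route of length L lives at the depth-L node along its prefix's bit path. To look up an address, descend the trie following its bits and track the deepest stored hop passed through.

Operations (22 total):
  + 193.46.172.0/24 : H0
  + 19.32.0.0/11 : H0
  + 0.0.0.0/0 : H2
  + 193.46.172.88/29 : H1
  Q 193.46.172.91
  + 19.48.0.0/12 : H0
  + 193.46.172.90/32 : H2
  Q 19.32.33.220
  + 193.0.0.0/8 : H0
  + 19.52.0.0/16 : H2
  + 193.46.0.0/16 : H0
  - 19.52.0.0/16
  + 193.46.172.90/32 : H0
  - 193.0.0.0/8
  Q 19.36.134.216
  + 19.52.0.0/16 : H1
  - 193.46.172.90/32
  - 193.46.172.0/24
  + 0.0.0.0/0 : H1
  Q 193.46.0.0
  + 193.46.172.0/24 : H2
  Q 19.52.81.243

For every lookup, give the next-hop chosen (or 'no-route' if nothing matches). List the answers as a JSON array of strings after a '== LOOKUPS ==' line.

Apply in order:
  add 193.46.172.0/24 -> H0 at depth 24
  add 19.32.0.0/11 -> H0 at depth 11
  add 0.0.0.0/0 -> H2 at depth 0
  add 193.46.172.88/29 -> H1 at depth 29
  ? 193.46.172.91  path d0:H2→d1:-→d2:-→d3:-→d4:-→d5:-→d6:-→d7:-→d8:-→d9:-→d10:-→d11:-→d12:-→d13:-→d14:-→d15:-→d16:-→d17:-→d18:-→d19:-→d20:-→d21:-→d22:-→d23:-→d24:H0→d25:-→d26:-→d27:-→d28:-→d29:H1  best=H1
  add 19.48.0.0/12 -> H0 at depth 12
  add 193.46.172.90/32 -> H2 at depth 32
  ? 19.32.33.220  path d0:H2→d1:-→d2:-→d3:-→d4:-→d5:-→d6:-→d7:-→d8:-→d9:-→d10:-→d11:H0  best=H0
  add 193.0.0.0/8 -> H0 at depth 8
  add 19.52.0.0/16 -> H2 at depth 16
  add 193.46.0.0/16 -> H0 at depth 16
  - 19.52.0.0/16 clear@16
  add 193.46.172.90/32 -> H0 at depth 32
  - 193.0.0.0/8 clear@8
  ? 19.36.134.216  path d0:H2→d1:-→d2:-→d3:-→d4:-→d5:-→d6:-→d7:-→d8:-→d9:-→d10:-→d11:H0  best=H0
  add 19.52.0.0/16 -> H1 at depth 16
  - 193.46.172.90/32 clear@32
  - 193.46.172.0/24 clear@24
  add 0.0.0.0/0 -> H1 at depth 0
  ? 193.46.0.0  path d0:H1→d1:-→d2:-→d3:-→d4:-→d5:-→d6:-→d7:-→d8:-→d9:-→d10:-→d11:-→d12:-→d13:-→d14:-→d15:-→d16:H0  best=H0
  add 193.46.172.0/24 -> H2 at depth 24
  ? 19.52.81.243  path d0:H1→d1:-→d2:-→d3:-→d4:-→d5:-→d6:-→d7:-→d8:-→d9:-→d10:-→d11:H0→d12:H0→d13:-→d14:-→d15:-→d16:H1  best=H1

== LOOKUPS ==
["H1","H0","H0","H0","H1"]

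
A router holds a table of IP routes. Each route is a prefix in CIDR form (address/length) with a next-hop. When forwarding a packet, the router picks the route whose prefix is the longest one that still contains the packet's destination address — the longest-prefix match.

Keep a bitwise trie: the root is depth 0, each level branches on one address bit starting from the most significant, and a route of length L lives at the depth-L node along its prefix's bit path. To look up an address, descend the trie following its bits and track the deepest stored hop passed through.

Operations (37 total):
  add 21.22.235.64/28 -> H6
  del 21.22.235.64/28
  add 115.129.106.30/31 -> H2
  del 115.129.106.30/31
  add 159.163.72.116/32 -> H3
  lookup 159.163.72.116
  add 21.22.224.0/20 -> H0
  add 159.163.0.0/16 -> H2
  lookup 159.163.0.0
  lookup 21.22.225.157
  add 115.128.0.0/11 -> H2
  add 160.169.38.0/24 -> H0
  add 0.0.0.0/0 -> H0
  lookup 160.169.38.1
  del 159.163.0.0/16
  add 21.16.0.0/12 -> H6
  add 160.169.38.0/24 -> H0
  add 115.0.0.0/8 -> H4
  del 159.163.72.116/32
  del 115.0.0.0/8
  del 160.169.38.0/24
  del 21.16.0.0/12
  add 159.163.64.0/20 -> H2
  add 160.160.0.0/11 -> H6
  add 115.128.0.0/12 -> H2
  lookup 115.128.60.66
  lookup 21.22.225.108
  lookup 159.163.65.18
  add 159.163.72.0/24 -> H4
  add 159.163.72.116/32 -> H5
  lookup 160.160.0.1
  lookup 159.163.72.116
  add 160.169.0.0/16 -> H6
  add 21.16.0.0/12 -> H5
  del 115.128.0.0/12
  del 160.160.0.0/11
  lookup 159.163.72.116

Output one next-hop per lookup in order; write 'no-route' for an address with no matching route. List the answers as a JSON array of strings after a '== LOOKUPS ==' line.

Apply in order:
  add 21.22.235.64/28 -> H6 at depth 28
  del 21.22.235.64/28 (clear depth 28)
  add 115.129.106.30/31 -> H2 at depth 31
  del 115.129.106.30/31 (clear depth 31)
  add 159.163.72.116/32 -> H3 at depth 32
  lookup 159.163.72.116: bits 10011111101000110100100001110100 walk d0:-→d1:-→d2:-→d3:-→d4:-→d5:-→d6:-→d7:-→d8:-→d9:-→d10:-→d11:-→d12:-→d13:-→d14:-→d15:-→d16:-→d17:-→d18:-→d19:-→d20:-→d21:-→d22:-→d23:-→d24:-→d25:-→d26:-→d27:-→d28:-→d29:-→d30:-→d31:-→d32:H3 -> H3
  add 21.22.224.0/20 -> H0 at depth 20
  add 159.163.0.0/16 -> H2 at depth 16
  lookup 159.163.0.0: bits 10011111101000110 walk d0:-→d1:-→d2:-→d3:-→d4:-→d5:-→d6:-→d7:-→d8:-→d9:-→d10:-→d11:-→d12:-→d13:-→d14:-→d15:-→d16:H2→d17:- -> H2
  lookup 21.22.225.157: bits 00010101000101101110 walk d0:-→d1:-→d2:-→d3:-→d4:-→d5:-→d6:-→d7:-→d8:-→d9:-→d10:-→d11:-→d12:-→d13:-→d14:-→d15:-→d16:-→d17:-→d18:-→d19:-→d20:H0 -> H0
  add 115.128.0.0/11 -> H2 at depth 11
  add 160.169.38.0/24 -> H0 at depth 24
  add 0.0.0.0/0 -> H0 at depth 0
  lookup 160.169.38.1: bits 101000001010100100100110 walk d0:H0→d1:-→d2:-→d3:-→d4:-→d5:-→d6:-→d7:-→d8:-→d9:-→d10:-→d11:-→d12:-→d13:-→d14:-→d15:-→d16:-→d17:-→d18:-→d19:-→d20:-→d21:-→d22:-→d23:-→d24:H0 -> H0
  del 159.163.0.0/16 (clear depth 16)
  add 21.16.0.0/12 -> H6 at depth 12
  add 160.169.38.0/24 -> H0 at depth 24
  add 115.0.0.0/8 -> H4 at depth 8
  del 159.163.72.116/32 (clear depth 32)
  del 115.0.0.0/8 (clear depth 8)
  del 160.169.38.0/24 (clear depth 24)
  del 21.16.0.0/12 (clear depth 12)
  add 159.163.64.0/20 -> H2 at depth 20
  add 160.160.0.0/11 -> H6 at depth 11
  add 115.128.0.0/12 -> H2 at depth 12
  lookup 115.128.60.66: bits 011100111000000 walk d0:H0→d1:-→d2:-→d3:-→d4:-→d5:-→d6:-→d7:-→d8:-→d9:-→d10:-→d11:H2→d12:H2→d13:-→d14:-→d15:- -> H2
  lookup 21.22.225.108: bits 00010101000101101110 walk d0:H0→d1:-→d2:-→d3:-→d4:-→d5:-→d6:-→d7:-→d8:-→d9:-→d10:-→d11:-→d12:-→d13:-→d14:-→d15:-→d16:-→d17:-→d18:-→d19:-→d20:H0 -> H0
  lookup 159.163.65.18: bits 10011111101000110100 walk d0:H0→d1:-→d2:-→d3:-→d4:-→d5:-→d6:-→d7:-→d8:-→d9:-→d10:-→d11:-→d12:-→d13:-→d14:-→d15:-→d16:-→d17:-→d18:-→d19:-→d20:H2 -> H2
  add 159.163.72.0/24 -> H4 at depth 24
  add 159.163.72.116/32 -> H5 at depth 32
  lookup 160.160.0.1: bits 101000001010 walk d0:H0→d1:-→d2:-→d3:-→d4:-→d5:-→d6:-→d7:-→d8:-→d9:-→d10:-→d11:H6→d12:- -> H6
  lookup 159.163.72.116: bits 10011111101000110100100001110100 walk d0:H0→d1:-→d2:-→d3:-→d4:-→d5:-→d6:-→d7:-→d8:-→d9:-→d10:-→d11:-→d12:-→d13:-→d14:-→d15:-→d16:-→d17:-→d18:-→d19:-→d20:H2→d21:-→d22:-→d23:-→d24:H4→d25:-→d26:-→d27:-→d28:-→d29:-→d30:-→d31:-→d32:H5 -> H5
  add 160.169.0.0/16 -> H6 at depth 16
  add 21.16.0.0/12 -> H5 at depth 12
  del 115.128.0.0/12 (clear depth 12)
  del 160.160.0.0/11 (clear depth 11)
  lookup 159.163.72.116: bits 10011111101000110100100001110100 walk d0:H0→d1:-→d2:-→d3:-→d4:-→d5:-→d6:-→d7:-→d8:-→d9:-→d10:-→d11:-→d12:-→d13:-→d14:-→d15:-→d16:-→d17:-→d18:-→d19:-→d20:H2→d21:-→d22:-→d23:-→d24:H4→d25:-→d26:-→d27:-→d28:-→d29:-→d30:-→d31:-→d32:H5 -> H5

== LOOKUPS ==
["H3","H2","H0","H0","H2","H0","H2","H6","H5","H5"]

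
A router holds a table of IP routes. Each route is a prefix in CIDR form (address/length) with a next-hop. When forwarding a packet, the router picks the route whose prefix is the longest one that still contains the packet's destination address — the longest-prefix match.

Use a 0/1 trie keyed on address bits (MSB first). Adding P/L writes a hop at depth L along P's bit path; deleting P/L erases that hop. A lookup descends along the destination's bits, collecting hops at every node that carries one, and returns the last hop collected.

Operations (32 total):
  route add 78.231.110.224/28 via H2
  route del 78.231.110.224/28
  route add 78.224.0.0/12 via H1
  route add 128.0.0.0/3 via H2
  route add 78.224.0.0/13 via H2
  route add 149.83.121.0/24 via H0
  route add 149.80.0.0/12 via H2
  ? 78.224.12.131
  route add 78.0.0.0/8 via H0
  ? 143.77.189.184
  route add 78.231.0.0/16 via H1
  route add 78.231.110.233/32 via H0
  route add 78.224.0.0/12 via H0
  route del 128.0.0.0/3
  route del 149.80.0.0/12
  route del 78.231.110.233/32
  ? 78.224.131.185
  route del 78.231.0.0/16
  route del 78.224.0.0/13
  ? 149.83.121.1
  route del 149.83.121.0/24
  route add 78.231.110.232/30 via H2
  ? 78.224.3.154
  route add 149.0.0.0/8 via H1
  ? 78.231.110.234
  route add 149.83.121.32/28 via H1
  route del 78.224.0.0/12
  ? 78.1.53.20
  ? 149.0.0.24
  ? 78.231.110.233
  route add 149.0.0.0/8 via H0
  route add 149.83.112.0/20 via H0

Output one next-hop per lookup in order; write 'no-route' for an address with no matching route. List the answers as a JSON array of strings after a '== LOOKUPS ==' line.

Process each operation:
  add 78.231.110.224/28 -> H2 at depth 28
  - 78.231.110.224/28 clear@28
  add 78.224.0.0/12 -> H1 at depth 12
  add 128.0.0.0/3 -> H2 at depth 3
  add 78.224.0.0/13 -> H2 at depth 13
  add 149.83.121.0/24 -> H0 at depth 24
  add 149.80.0.0/12 -> H2 at depth 12
  ? 78.224.12.131  path d0:-→d1:-→d2:-→d3:-→d4:-→d5:-→d6:-→d7:-→d8:-→d9:-→d10:-→d11:-→d12:H1→d13:H2  best=H2
  add 78.0.0.0/8 -> H0 at depth 8
  ? 143.77.189.184  path d0:-→d1:-→d2:-→d3:H2  best=H2
  add 78.231.0.0/16 -> H1 at depth 16
  add 78.231.110.233/32 -> H0 at depth 32
  add 78.224.0.0/12 -> H0 at depth 12
  - 128.0.0.0/3 clear@3
  - 149.80.0.0/12 clear@12
  - 78.231.110.233/32 clear@32
  ? 78.224.131.185  path d0:-→d1:-→d2:-→d3:-→d4:-→d5:-→d6:-→d7:-→d8:H0→d9:-→d10:-→d11:-→d12:H0→d13:H2  best=H2
  - 78.231.0.0/16 clear@16
  - 78.224.0.0/13 clear@13
  ? 149.83.121.1  path d0:-→d1:-→d2:-→d3:-→d4:-→d5:-→d6:-→d7:-→d8:-→d9:-→d10:-→d11:-→d12:-→d13:-→d14:-→d15:-→d16:-→d17:-→d18:-→d19:-→d20:-→d21:-→d22:-→d23:-→d24:H0  best=H0
  - 149.83.121.0/24 clear@24
  add 78.231.110.232/30 -> H2 at depth 30
  ? 78.224.3.154  path d0:-→d1:-→d2:-→d3:-→d4:-→d5:-→d6:-→d7:-→d8:H0→d9:-→d10:-→d11:-→d12:H0→d13:-  best=H0
  add 149.0.0.0/8 -> H1 at depth 8
  ? 78.231.110.234  path d0:-→d1:-→d2:-→d3:-→d4:-→d5:-→d6:-→d7:-→d8:H0→d9:-→d10:-→d11:-→d12:H0→d13:-→d14:-→d15:-→d16:-→d17:-→d18:-→d19:-→d20:-→d21:-→d22:-→d23:-→d24:-→d25:-→d26:-→d27:-→d28:-→d29:-→d30:H2  best=H2
  add 149.83.121.32/28 -> H1 at depth 28
  - 78.224.0.0/12 clear@12
  ? 78.1.53.20  path d0:-→d1:-→d2:-→d3:-→d4:-→d5:-→d6:-→d7:-→d8:H0  best=H0
  ? 149.0.0.24  path d0:-→d1:-→d2:-→d3:-→d4:-→d5:-→d6:-→d7:-→d8:H1→d9:-  best=H1
  ? 78.231.110.233  path d0:-→d1:-→d2:-→d3:-→d4:-→d5:-→d6:-→d7:-→d8:H0→d9:-→d10:-→d11:-→d12:-→d13:-→d14:-→d15:-→d16:-→d17:-→d18:-→d19:-→d20:-→d21:-→d22:-→d23:-→d24:-→d25:-→d26:-→d27:-→d28:-→d29:-→d30:H2→d31:-→d32:-  best=H2
  add 149.0.0.0/8 -> H0 at depth 8
  add 149.83.112.0/20 -> H0 at depth 20

== LOOKUPS ==
["H2","H2","H2","H0","H0","H2","H0","H1","H2"]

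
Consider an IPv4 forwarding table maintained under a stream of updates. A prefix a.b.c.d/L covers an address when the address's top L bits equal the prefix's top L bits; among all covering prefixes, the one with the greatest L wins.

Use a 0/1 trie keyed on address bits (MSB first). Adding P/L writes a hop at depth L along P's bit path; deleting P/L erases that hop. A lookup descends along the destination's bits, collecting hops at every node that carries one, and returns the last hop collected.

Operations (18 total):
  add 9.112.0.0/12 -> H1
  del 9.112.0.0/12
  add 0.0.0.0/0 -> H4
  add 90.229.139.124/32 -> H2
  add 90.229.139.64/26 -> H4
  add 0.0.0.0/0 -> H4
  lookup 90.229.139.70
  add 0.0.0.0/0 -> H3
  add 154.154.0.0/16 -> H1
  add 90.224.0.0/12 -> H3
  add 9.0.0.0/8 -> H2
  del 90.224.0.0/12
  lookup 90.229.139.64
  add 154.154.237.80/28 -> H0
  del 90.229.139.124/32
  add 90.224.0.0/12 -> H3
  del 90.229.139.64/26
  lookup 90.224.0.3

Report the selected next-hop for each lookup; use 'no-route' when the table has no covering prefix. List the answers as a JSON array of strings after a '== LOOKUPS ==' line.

Process each operation:
  + 9.112.0.0/12 (H1) depth=12
  - 9.112.0.0/12 clear@12
  + 0.0.0.0/0 (H4) depth=0
  + 90.229.139.124/32 (H2) depth=32
  + 90.229.139.64/26 (H4) depth=26
  + 0.0.0.0/0 (H4) depth=0
  lookup 90.229.139.70: bits 01011010111001011000101101 walk d0:H4→d1:-→d2:-→d3:-→d4:-→d5:-→d6:-→d7:-→d8:-→d9:-→d10:-→d11:-→d12:-→d13:-→d14:-→d15:-→d16:-→d17:-→d18:-→d19:-→d20:-→d21:-→d22:-→d23:-→d24:-→d25:-→d26:H4 -> H4
  + 0.0.0.0/0 (H3) depth=0
  + 154.154.0.0/16 (H1) depth=16
  + 90.224.0.0/12 (H3) depth=12
  + 9.0.0.0/8 (H2) depth=8
  - 90.224.0.0/12 clear@12
  lookup 90.229.139.64: bits 01011010111001011000101101 walk d0:H3→d1:-→d2:-→d3:-→d4:-→d5:-→d6:-→d7:-→d8:-→d9:-→d10:-→d11:-→d12:-→d13:-→d14:-→d15:-→d16:-→d17:-→d18:-→d19:-→d20:-→d21:-→d22:-→d23:-→d24:-→d25:-→d26:H4 -> H4
  + 154.154.237.80/28 (H0) depth=28
  - 90.229.139.124/32 clear@32
  + 90.224.0.0/12 (H3) depth=12
  - 90.229.139.64/26 clear@26
  lookup 90.224.0.3: bits 0101101011100 walk d0:H3→d1:-→d2:-→d3:-→d4:-→d5:-→d6:-→d7:-→d8:-→d9:-→d10:-→d11:-→d12:H3→d13:- -> H3

== LOOKUPS ==
["H4","H4","H3"]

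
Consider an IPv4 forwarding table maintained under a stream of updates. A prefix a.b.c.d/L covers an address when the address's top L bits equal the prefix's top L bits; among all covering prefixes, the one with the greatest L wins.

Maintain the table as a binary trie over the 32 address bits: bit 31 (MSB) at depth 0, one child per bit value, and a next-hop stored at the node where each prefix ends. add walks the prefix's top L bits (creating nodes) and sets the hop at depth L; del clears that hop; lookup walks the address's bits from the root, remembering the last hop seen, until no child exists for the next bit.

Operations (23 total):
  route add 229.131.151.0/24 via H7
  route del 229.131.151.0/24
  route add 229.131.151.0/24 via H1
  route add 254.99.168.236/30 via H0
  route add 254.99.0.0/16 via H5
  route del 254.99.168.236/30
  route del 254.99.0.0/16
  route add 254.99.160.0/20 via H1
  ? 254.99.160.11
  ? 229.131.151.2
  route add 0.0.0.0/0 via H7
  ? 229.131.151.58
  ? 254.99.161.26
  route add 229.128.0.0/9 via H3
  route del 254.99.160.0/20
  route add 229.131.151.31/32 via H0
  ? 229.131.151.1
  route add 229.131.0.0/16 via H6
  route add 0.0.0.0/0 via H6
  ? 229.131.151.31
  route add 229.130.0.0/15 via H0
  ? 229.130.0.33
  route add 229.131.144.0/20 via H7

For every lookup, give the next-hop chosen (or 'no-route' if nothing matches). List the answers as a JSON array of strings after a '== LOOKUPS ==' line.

Trace:
  + 229.131.151.0/24 (H7) depth=24
  - 229.131.151.0/24 clear@24
  + 229.131.151.0/24 (H1) depth=24
  + 254.99.168.236/30 (H0) depth=30
  + 254.99.0.0/16 (H5) depth=16
  - 254.99.168.236/30 clear@30
  - 254.99.0.0/16 clear@16
  + 254.99.160.0/20 (H1) depth=20
  lookup 254.99.160.11: bits 11111110011000111010 walk d0:-→d1:-→d2:-→d3:-→d4:-→d5:-→d6:-→d7:-→d8:-→d9:-→d10:-→d11:-→d12:-→d13:-→d14:-→d15:-→d16:-→d17:-→d18:-→d19:-→d20:H1 -> H1
  lookup 229.131.151.2: bits 111001011000001110010111 walk d0:-→d1:-→d2:-→d3:-→d4:-→d5:-→d6:-→d7:-→d8:-→d9:-→d10:-→d11:-→d12:-→d13:-→d14:-→d15:-→d16:-→d17:-→d18:-→d19:-→d20:-→d21:-→d22:-→d23:-→d24:H1 -> H1
  + 0.0.0.0/0 (H7) depth=0
  lookup 229.131.151.58: bits 111001011000001110010111 walk d0:H7→d1:-→d2:-→d3:-→d4:-→d5:-→d6:-→d7:-→d8:-→d9:-→d10:-→d11:-→d12:-→d13:-→d14:-→d15:-→d16:-→d17:-→d18:-→d19:-→d20:-→d21:-→d22:-→d23:-→d24:H1 -> H1
  lookup 254.99.161.26: bits 11111110011000111010 walk d0:H7→d1:-→d2:-→d3:-→d4:-→d5:-→d6:-→d7:-→d8:-→d9:-→d10:-→d11:-→d12:-→d13:-→d14:-→d15:-→d16:-→d17:-→d18:-→d19:-→d20:H1 -> H1
  + 229.128.0.0/9 (H3) depth=9
  - 254.99.160.0/20 clear@20
  + 229.131.151.31/32 (H0) depth=32
  lookup 229.131.151.1: bits 111001011000001110010111000 walk d0:H7→d1:-→d2:-→d3:-→d4:-→d5:-→d6:-→d7:-→d8:-→d9:H3→d10:-→d11:-→d12:-→d13:-→d14:-→d15:-→d16:-→d17:-→d18:-→d19:-→d20:-→d21:-→d22:-→d23:-→d24:H1→d25:-→d26:-→d27:- -> H1
  + 229.131.0.0/16 (H6) depth=16
  + 0.0.0.0/0 (H6) depth=0
  lookup 229.131.151.31: bits 11100101100000111001011100011111 walk d0:H6→d1:-→d2:-→d3:-→d4:-→d5:-→d6:-→d7:-→d8:-→d9:H3→d10:-→d11:-→d12:-→d13:-→d14:-→d15:-→d16:H6→d17:-→d18:-→d19:-→d20:-→d21:-→d22:-→d23:-→d24:H1→d25:-→d26:-→d27:-→d28:-→d29:-→d30:-→d31:-→d32:H0 -> H0
  + 229.130.0.0/15 (H0) depth=15
  lookup 229.130.0.33: bits 111001011000001 walk d0:H6→d1:-→d2:-→d3:-→d4:-→d5:-→d6:-→d7:-→d8:-→d9:H3→d10:-→d11:-→d12:-→d13:-→d14:-→d15:H0 -> H0
  + 229.131.144.0/20 (H7) depth=20

== LOOKUPS ==
["H1","H1","H1","H1","H1","H0","H0"]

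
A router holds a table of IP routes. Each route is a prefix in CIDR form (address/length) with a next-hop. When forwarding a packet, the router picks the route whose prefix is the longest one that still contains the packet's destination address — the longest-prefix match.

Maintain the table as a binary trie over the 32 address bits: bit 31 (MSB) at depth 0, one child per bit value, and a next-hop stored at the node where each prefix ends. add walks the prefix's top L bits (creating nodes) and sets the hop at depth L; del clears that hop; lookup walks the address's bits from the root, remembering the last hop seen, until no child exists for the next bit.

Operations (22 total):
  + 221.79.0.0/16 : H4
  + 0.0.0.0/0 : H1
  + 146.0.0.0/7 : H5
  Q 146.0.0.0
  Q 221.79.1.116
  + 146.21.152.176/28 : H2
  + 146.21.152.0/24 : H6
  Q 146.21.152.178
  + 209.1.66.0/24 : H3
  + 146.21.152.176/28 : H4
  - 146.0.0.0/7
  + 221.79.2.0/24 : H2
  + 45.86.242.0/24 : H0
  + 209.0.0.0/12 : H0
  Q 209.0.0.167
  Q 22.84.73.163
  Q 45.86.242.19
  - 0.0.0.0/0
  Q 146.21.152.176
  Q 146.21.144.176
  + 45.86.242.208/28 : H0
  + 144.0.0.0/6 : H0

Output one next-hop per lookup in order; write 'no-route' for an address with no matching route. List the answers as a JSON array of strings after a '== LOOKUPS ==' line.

Apply in order:
  add 221.79.0.0/16 -> H4 at depth 16
  add 0.0.0.0/0 -> H1 at depth 0
  add 146.0.0.0/7 -> H5 at depth 7
  lookup 146.0.0.0: bits 1001001 walk d0:H1→d1:-→d2:-→d3:-→d4:-→d5:-→d6:-→d7:H5 -> H5
  lookup 221.79.1.116: bits 1101110101001111 walk d0:H1→d1:-→d2:-→d3:-→d4:-→d5:-→d6:-→d7:-→d8:-→d9:-→d10:-→d11:-→d12:-→d13:-→d14:-→d15:-→d16:H4 -> H4
  add 146.21.152.176/28 -> H2 at depth 28
  add 146.21.152.0/24 -> H6 at depth 24
  lookup 146.21.152.178: bits 1001001000010101100110001011 walk d0:H1→d1:-→d2:-→d3:-→d4:-→d5:-→d6:-→d7:H5→d8:-→d9:-→d10:-→d11:-→d12:-→d13:-→d14:-→d15:-→d16:-→d17:-→d18:-→d19:-→d20:-→d21:-→d22:-→d23:-→d24:H6→d25:-→d26:-→d27:-→d28:H2 -> H2
  add 209.1.66.0/24 -> H3 at depth 24
  add 146.21.152.176/28 -> H4 at depth 28
  del 146.0.0.0/7 (clear depth 7)
  add 221.79.2.0/24 -> H2 at depth 24
  add 45.86.242.0/24 -> H0 at depth 24
  add 209.0.0.0/12 -> H0 at depth 12
  lookup 209.0.0.167: bits 110100010000000 walk d0:H1→d1:-→d2:-→d3:-→d4:-→d5:-→d6:-→d7:-→d8:-→d9:-→d10:-→d11:-→d12:H0→d13:-→d14:-→d15:- -> H0
  lookup 22.84.73.163: bits 00 walk d0:H1→d1:-→d2:- -> H1
  lookup 45.86.242.19: bits 001011010101011011110010 walk d0:H1→d1:-→d2:-→d3:-→d4:-→d5:-→d6:-→d7:-→d8:-→d9:-→d10:-→d11:-→d12:-→d13:-→d14:-→d15:-→d16:-→d17:-→d18:-→d19:-→d20:-→d21:-→d22:-→d23:-→d24:H0 -> H0
  del 0.0.0.0/0 (clear depth 0)
  lookup 146.21.152.176: bits 1001001000010101100110001011 walk d0:-→d1:-→d2:-→d3:-→d4:-→d5:-→d6:-→d7:-→d8:-→d9:-→d10:-→d11:-→d12:-→d13:-→d14:-→d15:-→d16:-→d17:-→d18:-→d19:-→d20:-→d21:-→d22:-→d23:-→d24:H6→d25:-→d26:-→d27:-→d28:H4 -> H4
  lookup 146.21.144.176: bits 10010010000101011001 walk d0:-→d1:-→d2:-→d3:-→d4:-→d5:-→d6:-→d7:-→d8:-→d9:-→d10:-→d11:-→d12:-→d13:-→d14:-→d15:-→d16:-→d17:-→d18:-→d19:-→d20:- -> no-route
  add 45.86.242.208/28 -> H0 at depth 28
  add 144.0.0.0/6 -> H0 at depth 6

== LOOKUPS ==
["H5","H4","H2","H0","H1","H0","H4","no-route"]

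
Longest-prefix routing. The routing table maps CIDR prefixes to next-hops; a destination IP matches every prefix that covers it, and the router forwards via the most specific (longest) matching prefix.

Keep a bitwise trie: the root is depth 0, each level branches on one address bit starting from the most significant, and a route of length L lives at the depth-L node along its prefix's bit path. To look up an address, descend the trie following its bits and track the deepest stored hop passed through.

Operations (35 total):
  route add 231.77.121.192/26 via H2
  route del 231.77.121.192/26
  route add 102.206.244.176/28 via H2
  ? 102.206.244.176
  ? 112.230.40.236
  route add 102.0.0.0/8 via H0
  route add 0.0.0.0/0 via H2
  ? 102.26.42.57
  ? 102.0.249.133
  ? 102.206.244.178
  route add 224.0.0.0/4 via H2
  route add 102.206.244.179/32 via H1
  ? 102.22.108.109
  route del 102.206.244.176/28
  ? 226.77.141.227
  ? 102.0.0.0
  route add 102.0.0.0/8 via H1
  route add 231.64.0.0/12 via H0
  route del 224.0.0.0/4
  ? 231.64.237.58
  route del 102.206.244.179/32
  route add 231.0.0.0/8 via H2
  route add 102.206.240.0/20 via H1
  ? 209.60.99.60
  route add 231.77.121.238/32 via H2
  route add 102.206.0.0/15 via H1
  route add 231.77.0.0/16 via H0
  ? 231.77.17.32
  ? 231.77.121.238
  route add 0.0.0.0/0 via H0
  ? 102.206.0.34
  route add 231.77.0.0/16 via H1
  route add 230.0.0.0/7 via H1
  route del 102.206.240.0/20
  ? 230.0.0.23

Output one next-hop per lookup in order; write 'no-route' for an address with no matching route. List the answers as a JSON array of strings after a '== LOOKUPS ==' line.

Process each operation:
  add 231.77.121.192/26 -> H2 at depth 26
  - 231.77.121.192/26 clear@26
  add 102.206.244.176/28 -> H2 at depth 28
  ? 102.206.244.176  path d0:-→d1:-→d2:-→d3:-→d4:-→d5:-→d6:-→d7:-→d8:-→d9:-→d10:-→d11:-→d12:-→d13:-→d14:-→d15:-→d16:-→d17:-→d18:-→d19:-→d20:-→d21:-→d22:-→d23:-→d24:-→d25:-→d26:-→d27:-→d28:H2  best=H2
  ? 112.230.40.236  path d0:-→d1:-→d2:-→d3:-  best=no-route
  add 102.0.0.0/8 -> H0 at depth 8
  add 0.0.0.0/0 -> H2 at depth 0
  ? 102.26.42.57  path d0:H2→d1:-→d2:-→d3:-→d4:-→d5:-→d6:-→d7:-→d8:H0  best=H0
  ? 102.0.249.133  path d0:H2→d1:-→d2:-→d3:-→d4:-→d5:-→d6:-→d7:-→d8:H0  best=H0
  ? 102.206.244.178  path d0:H2→d1:-→d2:-→d3:-→d4:-→d5:-→d6:-→d7:-→d8:H0→d9:-→d10:-→d11:-→d12:-→d13:-→d14:-→d15:-→d16:-→d17:-→d18:-→d19:-→d20:-→d21:-→d22:-→d23:-→d24:-→d25:-→d26:-→d27:-→d28:H2  best=H2
  add 224.0.0.0/4 -> H2 at depth 4
  add 102.206.244.179/32 -> H1 at depth 32
  ? 102.22.108.109  path d0:H2→d1:-→d2:-→d3:-→d4:-→d5:-→d6:-→d7:-→d8:H0  best=H0
  - 102.206.244.176/28 clear@28
  ? 226.77.141.227  path d0:H2→d1:-→d2:-→d3:-→d4:H2→d5:-  best=H2
  ? 102.0.0.0  path d0:H2→d1:-→d2:-→d3:-→d4:-→d5:-→d6:-→d7:-→d8:H0  best=H0
  add 102.0.0.0/8 -> H1 at depth 8
  add 231.64.0.0/12 -> H0 at depth 12
  - 224.0.0.0/4 clear@4
  ? 231.64.237.58  path d0:H2→d1:-→d2:-→d3:-→d4:-→d5:-→d6:-→d7:-→d8:-→d9:-→d10:-→d11:-→d12:H0  best=H0
  - 102.206.244.179/32 clear@32
  add 231.0.0.0/8 -> H2 at depth 8
  add 102.206.240.0/20 -> H1 at depth 20
  ? 209.60.99.60  path d0:H2→d1:-→d2:-  best=H2
  add 231.77.121.238/32 -> H2 at depth 32
  add 102.206.0.0/15 -> H1 at depth 15
  add 231.77.0.0/16 -> H0 at depth 16
  ? 231.77.17.32  path d0:H2→d1:-→d2:-→d3:-→d4:-→d5:-→d6:-→d7:-→d8:H2→d9:-→d10:-→d11:-→d12:H0→d13:-→d14:-→d15:-→d16:H0→d17:-  best=H0
  ? 231.77.121.238  path d0:H2→d1:-→d2:-→d3:-→d4:-→d5:-→d6:-→d7:-→d8:H2→d9:-→d10:-→d11:-→d12:H0→d13:-→d14:-→d15:-→d16:H0→d17:-→d18:-→d19:-→d20:-→d21:-→d22:-→d23:-→d24:-→d25:-→d26:-→d27:-→d28:-→d29:-→d30:-→d31:-→d32:H2  best=H2
  add 0.0.0.0/0 -> H0 at depth 0
  ? 102.206.0.34  path d0:H0→d1:-→d2:-→d3:-→d4:-→d5:-→d6:-→d7:-→d8:H1→d9:-→d10:-→d11:-→d12:-→d13:-→d14:-→d15:H1→d16:-  best=H1
  add 231.77.0.0/16 -> H1 at depth 16
  add 230.0.0.0/7 -> H1 at depth 7
  - 102.206.240.0/20 clear@20
  ? 230.0.0.23  path d0:H0→d1:-→d2:-→d3:-→d4:-→d5:-→d6:-→d7:H1  best=H1

== LOOKUPS ==
["H2","no-route","H0","H0","H2","H0","H2","H0","H0","H2","H0","H2","H1","H1"]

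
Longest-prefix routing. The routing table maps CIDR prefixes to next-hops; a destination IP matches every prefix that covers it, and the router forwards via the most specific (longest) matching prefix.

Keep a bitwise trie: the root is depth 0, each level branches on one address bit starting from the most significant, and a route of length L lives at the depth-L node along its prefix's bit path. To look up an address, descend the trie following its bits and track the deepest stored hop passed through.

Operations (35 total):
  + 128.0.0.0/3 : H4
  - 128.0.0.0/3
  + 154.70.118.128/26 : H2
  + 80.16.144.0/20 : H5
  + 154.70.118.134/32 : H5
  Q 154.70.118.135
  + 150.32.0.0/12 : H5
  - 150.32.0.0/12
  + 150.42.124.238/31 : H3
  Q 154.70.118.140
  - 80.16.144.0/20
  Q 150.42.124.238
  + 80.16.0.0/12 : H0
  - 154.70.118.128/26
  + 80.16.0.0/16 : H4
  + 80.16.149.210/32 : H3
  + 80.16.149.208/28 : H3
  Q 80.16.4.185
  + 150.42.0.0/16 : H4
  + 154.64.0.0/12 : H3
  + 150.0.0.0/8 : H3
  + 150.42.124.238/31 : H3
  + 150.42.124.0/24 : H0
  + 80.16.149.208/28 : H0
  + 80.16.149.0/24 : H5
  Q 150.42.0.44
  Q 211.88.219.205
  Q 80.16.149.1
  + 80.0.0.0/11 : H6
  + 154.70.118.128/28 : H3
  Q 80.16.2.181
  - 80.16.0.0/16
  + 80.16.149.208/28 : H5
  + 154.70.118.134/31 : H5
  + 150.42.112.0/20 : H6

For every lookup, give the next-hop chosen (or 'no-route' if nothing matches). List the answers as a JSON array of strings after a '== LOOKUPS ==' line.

Trace:
  add 128.0.0.0/3 -> H4 at depth 3
  - 128.0.0.0/3 clear@3
  add 154.70.118.128/26 -> H2 at depth 26
  add 80.16.144.0/20 -> H5 at depth 20
  add 154.70.118.134/32 -> H5 at depth 32
  ? 154.70.118.135  path d0:-→d1:-→d2:-→d3:-→d4:-→d5:-→d6:-→d7:-→d8:-→d9:-→d10:-→d11:-→d12:-→d13:-→d14:-→d15:-→d16:-→d17:-→d18:-→d19:-→d20:-→d21:-→d22:-→d23:-→d24:-→d25:-→d26:H2→d27:-→d28:-→d29:-→d30:-→d31:-  best=H2
  add 150.32.0.0/12 -> H5 at depth 12
  - 150.32.0.0/12 clear@12
  add 150.42.124.238/31 -> H3 at depth 31
  ? 154.70.118.140  path d0:-→d1:-→d2:-→d3:-→d4:-→d5:-→d6:-→d7:-→d8:-→d9:-→d10:-→d11:-→d12:-→d13:-→d14:-→d15:-→d16:-→d17:-→d18:-→d19:-→d20:-→d21:-→d22:-→d23:-→d24:-→d25:-→d26:H2→d27:-→d28:-  best=H2
  - 80.16.144.0/20 clear@20
  ? 150.42.124.238  path d0:-→d1:-→d2:-→d3:-→d4:-→d5:-→d6:-→d7:-→d8:-→d9:-→d10:-→d11:-→d12:-→d13:-→d14:-→d15:-→d16:-→d17:-→d18:-→d19:-→d20:-→d21:-→d22:-→d23:-→d24:-→d25:-→d26:-→d27:-→d28:-→d29:-→d30:-→d31:H3  best=H3
  add 80.16.0.0/12 -> H0 at depth 12
  - 154.70.118.128/26 clear@26
  add 80.16.0.0/16 -> H4 at depth 16
  add 80.16.149.210/32 -> H3 at depth 32
  add 80.16.149.208/28 -> H3 at depth 28
  ? 80.16.4.185  path d0:-→d1:-→d2:-→d3:-→d4:-→d5:-→d6:-→d7:-→d8:-→d9:-→d10:-→d11:-→d12:H0→d13:-→d14:-→d15:-→d16:H4  best=H4
  add 150.42.0.0/16 -> H4 at depth 16
  add 154.64.0.0/12 -> H3 at depth 12
  add 150.0.0.0/8 -> H3 at depth 8
  add 150.42.124.238/31 -> H3 at depth 31
  add 150.42.124.0/24 -> H0 at depth 24
  add 80.16.149.208/28 -> H0 at depth 28
  add 80.16.149.0/24 -> H5 at depth 24
  ? 150.42.0.44  path d0:-→d1:-→d2:-→d3:-→d4:-→d5:-→d6:-→d7:-→d8:H3→d9:-→d10:-→d11:-→d12:-→d13:-→d14:-→d15:-→d16:H4→d17:-  best=H4
  ? 211.88.219.205  path d0:-→d1:-  best=no-route
  ? 80.16.149.1  path d0:-→d1:-→d2:-→d3:-→d4:-→d5:-→d6:-→d7:-→d8:-→d9:-→d10:-→d11:-→d12:H0→d13:-→d14:-→d15:-→d16:H4→d17:-→d18:-→d19:-→d20:-→d21:-→d22:-→d23:-→d24:H5  best=H5
  add 80.0.0.0/11 -> H6 at depth 11
  add 154.70.118.128/28 -> H3 at depth 28
  ? 80.16.2.181  path d0:-→d1:-→d2:-→d3:-→d4:-→d5:-→d6:-→d7:-→d8:-→d9:-→d10:-→d11:H6→d12:H0→d13:-→d14:-→d15:-→d16:H4  best=H4
  - 80.16.0.0/16 clear@16
  add 80.16.149.208/28 -> H5 at depth 28
  add 154.70.118.134/31 -> H5 at depth 31
  add 150.42.112.0/20 -> H6 at depth 20

== LOOKUPS ==
["H2","H2","H3","H4","H4","no-route","H5","H4"]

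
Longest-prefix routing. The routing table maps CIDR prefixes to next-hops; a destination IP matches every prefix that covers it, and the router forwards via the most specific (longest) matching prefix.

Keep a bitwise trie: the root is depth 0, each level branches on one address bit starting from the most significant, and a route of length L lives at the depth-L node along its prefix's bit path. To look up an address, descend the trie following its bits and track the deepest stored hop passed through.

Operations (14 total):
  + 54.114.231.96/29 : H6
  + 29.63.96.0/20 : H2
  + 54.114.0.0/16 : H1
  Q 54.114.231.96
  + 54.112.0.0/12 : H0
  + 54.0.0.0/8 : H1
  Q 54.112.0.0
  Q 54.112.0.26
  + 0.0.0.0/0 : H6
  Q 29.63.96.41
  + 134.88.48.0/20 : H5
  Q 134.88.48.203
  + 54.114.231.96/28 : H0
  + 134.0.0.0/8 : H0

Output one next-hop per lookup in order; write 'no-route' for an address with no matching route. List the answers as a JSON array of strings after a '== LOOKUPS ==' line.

Process each operation:
  + 54.114.231.96/29 (H6) depth=29
  + 29.63.96.0/20 (H2) depth=20
  + 54.114.0.0/16 (H1) depth=16
  ? 54.114.231.96  path d0:-→d1:-→d2:-→d3:-→d4:-→d5:-→d6:-→d7:-→d8:-→d9:-→d10:-→d11:-→d12:-→d13:-→d14:-→d15:-→d16:H1→d17:-→d18:-→d19:-→d20:-→d21:-→d22:-→d23:-→d24:-→d25:-→d26:-→d27:-→d28:-→d29:H6  best=H6
  + 54.112.0.0/12 (H0) depth=12
  + 54.0.0.0/8 (H1) depth=8
  ? 54.112.0.0  path d0:-→d1:-→d2:-→d3:-→d4:-→d5:-→d6:-→d7:-→d8:H1→d9:-→d10:-→d11:-→d12:H0→d13:-→d14:-  best=H0
  ? 54.112.0.26  path d0:-→d1:-→d2:-→d3:-→d4:-→d5:-→d6:-→d7:-→d8:H1→d9:-→d10:-→d11:-→d12:H0→d13:-→d14:-  best=H0
  + 0.0.0.0/0 (H6) depth=0
  ? 29.63.96.41  path d0:H6→d1:-→d2:-→d3:-→d4:-→d5:-→d6:-→d7:-→d8:-→d9:-→d10:-→d11:-→d12:-→d13:-→d14:-→d15:-→d16:-→d17:-→d18:-→d19:-→d20:H2  best=H2
  + 134.88.48.0/20 (H5) depth=20
  ? 134.88.48.203  path d0:H6→d1:-→d2:-→d3:-→d4:-→d5:-→d6:-→d7:-→d8:-→d9:-→d10:-→d11:-→d12:-→d13:-→d14:-→d15:-→d16:-→d17:-→d18:-→d19:-→d20:H5  best=H5
  + 54.114.231.96/28 (H0) depth=28
  + 134.0.0.0/8 (H0) depth=8

== LOOKUPS ==
["H6","H0","H0","H2","H5"]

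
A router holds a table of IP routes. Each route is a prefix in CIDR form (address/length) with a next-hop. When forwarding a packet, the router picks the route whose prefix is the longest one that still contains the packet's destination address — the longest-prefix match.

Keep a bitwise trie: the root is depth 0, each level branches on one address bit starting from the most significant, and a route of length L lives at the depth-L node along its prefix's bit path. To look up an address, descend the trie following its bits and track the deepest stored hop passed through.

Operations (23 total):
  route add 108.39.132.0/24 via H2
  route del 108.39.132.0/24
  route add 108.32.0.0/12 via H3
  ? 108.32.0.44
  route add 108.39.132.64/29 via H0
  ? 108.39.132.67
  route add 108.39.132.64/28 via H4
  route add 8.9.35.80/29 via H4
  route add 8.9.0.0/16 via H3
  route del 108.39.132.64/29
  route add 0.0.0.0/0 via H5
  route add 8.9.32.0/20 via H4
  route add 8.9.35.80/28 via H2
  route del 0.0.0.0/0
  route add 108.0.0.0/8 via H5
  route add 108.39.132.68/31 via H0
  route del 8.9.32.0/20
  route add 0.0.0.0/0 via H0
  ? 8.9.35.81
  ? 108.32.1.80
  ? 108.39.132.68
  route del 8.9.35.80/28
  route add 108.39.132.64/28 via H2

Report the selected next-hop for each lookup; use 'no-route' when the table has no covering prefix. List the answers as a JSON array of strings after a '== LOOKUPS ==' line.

Trace:
  + 108.39.132.0/24 (H2) depth=24
  del 108.39.132.0/24 (clear depth 24)
  + 108.32.0.0/12 (H3) depth=12
  Q 108.32.0.44: descend 0110110000100 ; hops seen [H3] ; pick H3
  + 108.39.132.64/29 (H0) depth=29
  Q 108.39.132.67: descend 01101100001001111000010001000 ; hops seen [H3,H0] ; pick H0
  + 108.39.132.64/28 (H4) depth=28
  + 8.9.35.80/29 (H4) depth=29
  + 8.9.0.0/16 (H3) depth=16
  del 108.39.132.64/29 (clear depth 29)
  + 0.0.0.0/0 (H5) depth=0
  + 8.9.32.0/20 (H4) depth=20
  + 8.9.35.80/28 (H2) depth=28
  del 0.0.0.0/0 (clear depth 0)
  + 108.0.0.0/8 (H5) depth=8
  + 108.39.132.68/31 (H0) depth=31
  del 8.9.32.0/20 (clear depth 20)
  + 0.0.0.0/0 (H0) depth=0
  Q 8.9.35.81: descend 00001000000010010010001101010 ; hops seen [H0,H3,H2,H4] ; pick H4
  Q 108.32.1.80: descend 0110110000100 ; hops seen [H0,H5,H3] ; pick H3
  Q 108.39.132.68: descend 0110110000100111100001000100010 ; hops seen [H0,H5,H3,H4,H0] ; pick H0
  del 8.9.35.80/28 (clear depth 28)
  + 108.39.132.64/28 (H2) depth=28

== LOOKUPS ==
["H3","H0","H4","H3","H0"]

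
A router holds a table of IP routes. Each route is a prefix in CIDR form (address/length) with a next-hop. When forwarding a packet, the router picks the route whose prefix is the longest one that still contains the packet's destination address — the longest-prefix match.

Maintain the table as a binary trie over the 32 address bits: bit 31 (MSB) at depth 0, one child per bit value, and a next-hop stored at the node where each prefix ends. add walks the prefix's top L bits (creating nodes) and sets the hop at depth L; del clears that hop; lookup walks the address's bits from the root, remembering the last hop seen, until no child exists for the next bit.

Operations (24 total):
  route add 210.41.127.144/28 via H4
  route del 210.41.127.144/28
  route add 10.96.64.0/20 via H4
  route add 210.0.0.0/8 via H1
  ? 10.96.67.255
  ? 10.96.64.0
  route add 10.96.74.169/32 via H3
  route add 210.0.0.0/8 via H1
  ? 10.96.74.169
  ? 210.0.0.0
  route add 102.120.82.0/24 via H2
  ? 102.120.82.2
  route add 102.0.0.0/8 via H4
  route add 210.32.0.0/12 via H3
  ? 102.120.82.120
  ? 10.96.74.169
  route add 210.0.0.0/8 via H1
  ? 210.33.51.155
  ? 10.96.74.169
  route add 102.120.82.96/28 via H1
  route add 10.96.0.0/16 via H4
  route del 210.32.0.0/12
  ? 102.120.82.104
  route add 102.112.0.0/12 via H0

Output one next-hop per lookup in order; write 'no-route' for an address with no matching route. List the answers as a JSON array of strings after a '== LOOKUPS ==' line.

Trace:
  add 210.41.127.144/28 -> H4 at depth 28
  del 210.41.127.144/28 (clear depth 28)
  add 10.96.64.0/20 -> H4 at depth 20
  add 210.0.0.0/8 -> H1 at depth 8
  Q 10.96.67.255: descend 00001010011000000100 ; hops seen [H4] ; pick H4
  Q 10.96.64.0: descend 00001010011000000100 ; hops seen [H4] ; pick H4
  add 10.96.74.169/32 -> H3 at depth 32
  add 210.0.0.0/8 -> H1 at depth 8
  Q 10.96.74.169: descend 00001010011000000100101010101001 ; hops seen [H4,H3] ; pick H3
  Q 210.0.0.0: descend 1101001000 ; hops seen [H1] ; pick H1
  add 102.120.82.0/24 -> H2 at depth 24
  Q 102.120.82.2: descend 011001100111100001010010 ; hops seen [H2] ; pick H2
  add 102.0.0.0/8 -> H4 at depth 8
  add 210.32.0.0/12 -> H3 at depth 12
  Q 102.120.82.120: descend 011001100111100001010010 ; hops seen [H4,H2] ; pick H2
  Q 10.96.74.169: descend 00001010011000000100101010101001 ; hops seen [H4,H3] ; pick H3
  add 210.0.0.0/8 -> H1 at depth 8
  Q 210.33.51.155: descend 110100100010 ; hops seen [H1,H3] ; pick H3
  Q 10.96.74.169: descend 00001010011000000100101010101001 ; hops seen [H4,H3] ; pick H3
  add 102.120.82.96/28 -> H1 at depth 28
  add 10.96.0.0/16 -> H4 at depth 16
  del 210.32.0.0/12 (clear depth 12)
  Q 102.120.82.104: descend 0110011001111000010100100110 ; hops seen [H4,H2,H1] ; pick H1
  add 102.112.0.0/12 -> H0 at depth 12

== LOOKUPS ==
["H4","H4","H3","H1","H2","H2","H3","H3","H3","H1"]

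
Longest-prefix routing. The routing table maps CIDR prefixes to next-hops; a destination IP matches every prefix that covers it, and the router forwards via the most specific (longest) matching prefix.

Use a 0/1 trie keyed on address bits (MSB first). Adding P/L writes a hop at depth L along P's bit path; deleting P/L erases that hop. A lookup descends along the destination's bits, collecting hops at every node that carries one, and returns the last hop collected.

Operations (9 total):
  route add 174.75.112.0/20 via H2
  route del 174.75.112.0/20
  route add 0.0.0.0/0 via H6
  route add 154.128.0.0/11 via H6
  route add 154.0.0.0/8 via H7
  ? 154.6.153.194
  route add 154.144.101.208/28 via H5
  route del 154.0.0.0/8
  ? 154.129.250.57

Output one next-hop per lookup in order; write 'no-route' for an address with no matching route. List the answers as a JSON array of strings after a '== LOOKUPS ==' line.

Process each operation:
  add 174.75.112.0/20 -> H2 at depth 20
  - 174.75.112.0/20 clear@20
  add 0.0.0.0/0 -> H6 at depth 0
  add 154.128.0.0/11 -> H6 at depth 11
  add 154.0.0.0/8 -> H7 at depth 8
  lookup 154.6.153.194: bits 10011010 walk d0:H6→d1:-→d2:-→d3:-→d4:-→d5:-→d6:-→d7:-→d8:H7 -> H7
  add 154.144.101.208/28 -> H5 at depth 28
  - 154.0.0.0/8 clear@8
  lookup 154.129.250.57: bits 10011010100 walk d0:H6→d1:-→d2:-→d3:-→d4:-→d5:-→d6:-→d7:-→d8:-→d9:-→d10:-→d11:H6 -> H6

== LOOKUPS ==
["H7","H6"]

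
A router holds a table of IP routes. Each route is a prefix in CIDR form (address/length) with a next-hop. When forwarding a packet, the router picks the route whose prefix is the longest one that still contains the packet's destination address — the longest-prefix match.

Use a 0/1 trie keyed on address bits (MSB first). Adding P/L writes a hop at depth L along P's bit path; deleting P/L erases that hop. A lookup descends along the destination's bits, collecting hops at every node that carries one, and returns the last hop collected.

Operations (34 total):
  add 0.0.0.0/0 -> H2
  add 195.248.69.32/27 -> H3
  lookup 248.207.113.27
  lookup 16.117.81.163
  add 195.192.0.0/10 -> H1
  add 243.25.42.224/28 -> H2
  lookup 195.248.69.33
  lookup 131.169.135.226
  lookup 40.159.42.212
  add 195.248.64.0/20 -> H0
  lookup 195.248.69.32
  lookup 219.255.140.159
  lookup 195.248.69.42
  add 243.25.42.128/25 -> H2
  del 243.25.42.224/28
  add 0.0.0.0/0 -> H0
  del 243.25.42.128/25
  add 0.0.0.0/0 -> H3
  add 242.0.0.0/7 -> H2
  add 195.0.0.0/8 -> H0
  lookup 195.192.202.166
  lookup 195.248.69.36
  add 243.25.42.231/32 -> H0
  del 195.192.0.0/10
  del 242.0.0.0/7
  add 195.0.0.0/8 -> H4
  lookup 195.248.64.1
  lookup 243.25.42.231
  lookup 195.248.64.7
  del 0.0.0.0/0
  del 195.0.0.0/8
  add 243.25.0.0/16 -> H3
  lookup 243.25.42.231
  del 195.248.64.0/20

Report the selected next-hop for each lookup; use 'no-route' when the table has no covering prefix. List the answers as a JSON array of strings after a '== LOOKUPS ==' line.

Apply in order:
  + 0.0.0.0/0 (H2) depth=0
  + 195.248.69.32/27 (H3) depth=27
  Q 248.207.113.27: descend 11 ; hops seen [H2] ; pick H2
  Q 16.117.81.163: descend ε ; hops seen [H2] ; pick H2
  + 195.192.0.0/10 (H1) depth=10
  + 243.25.42.224/28 (H2) depth=28
  Q 195.248.69.33: descend 110000111111100001000101001 ; hops seen [H2,H1,H3] ; pick H3
  Q 131.169.135.226: descend 1 ; hops seen [H2] ; pick H2
  Q 40.159.42.212: descend ε ; hops seen [H2] ; pick H2
  + 195.248.64.0/20 (H0) depth=20
  Q 195.248.69.32: descend 110000111111100001000101001 ; hops seen [H2,H1,H0,H3] ; pick H3
  Q 219.255.140.159: descend 110 ; hops seen [H2] ; pick H2
  Q 195.248.69.42: descend 110000111111100001000101001 ; hops seen [H2,H1,H0,H3] ; pick H3
  + 243.25.42.128/25 (H2) depth=25
  del 243.25.42.224/28 (clear depth 28)
  + 0.0.0.0/0 (H0) depth=0
  del 243.25.42.128/25 (clear depth 25)
  + 0.0.0.0/0 (H3) depth=0
  + 242.0.0.0/7 (H2) depth=7
  + 195.0.0.0/8 (H0) depth=8
  Q 195.192.202.166: descend 1100001111 ; hops seen [H3,H0,H1] ; pick H1
  Q 195.248.69.36: descend 110000111111100001000101001 ; hops seen [H3,H0,H1,H0,H3] ; pick H3
  + 243.25.42.231/32 (H0) depth=32
  del 195.192.0.0/10 (clear depth 10)
  del 242.0.0.0/7 (clear depth 7)
  + 195.0.0.0/8 (H4) depth=8
  Q 195.248.64.1: descend 110000111111100001000 ; hops seen [H3,H4,H0] ; pick H0
  Q 243.25.42.231: descend 11110011000110010010101011100111 ; hops seen [H3,H0] ; pick H0
  Q 195.248.64.7: descend 110000111111100001000 ; hops seen [H3,H4,H0] ; pick H0
  del 0.0.0.0/0 (clear depth 0)
  del 195.0.0.0/8 (clear depth 8)
  + 243.25.0.0/16 (H3) depth=16
  Q 243.25.42.231: descend 11110011000110010010101011100111 ; hops seen [H3,H0] ; pick H0
  del 195.248.64.0/20 (clear depth 20)

== LOOKUPS ==
["H2","H2","H3","H2","H2","H3","H2","H3","H1","H3","H0","H0","H0","H0"]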